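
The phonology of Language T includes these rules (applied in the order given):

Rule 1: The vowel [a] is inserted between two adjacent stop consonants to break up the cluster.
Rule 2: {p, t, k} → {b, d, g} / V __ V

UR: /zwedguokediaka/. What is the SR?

Rule 1 (stop-cluster a-epenthesis): /d/ and /g/ form a stop–stop cluster, so [a] is inserted between them. /zwedguokediaka/ → zwedaguokediaka.
Rule 2 (intervocalic voicing): /k/ is a voiceless stop between vowels /o/ and /e/, so it voices to [g]. /k/ is a voiceless stop between vowels /a/ and /a/, so it voices to [g]. /zwedaguokediaka/ → zwedaguogediaga.

zwedaguogediaga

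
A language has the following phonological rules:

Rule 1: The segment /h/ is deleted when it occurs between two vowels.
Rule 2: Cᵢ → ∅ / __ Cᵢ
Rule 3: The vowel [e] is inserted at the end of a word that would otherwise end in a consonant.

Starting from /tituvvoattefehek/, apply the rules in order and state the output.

tituvoatefeeke

Rule 1 (intervocalic h-deletion): /h/ occurs between vowels /e/ and /e/, so it deletes. /tituvvoattefehek/ → tituvvoattefeek.
Rule 2 (degemination): /vv/ is a geminate; the first /v/ deletes. /tt/ is a geminate; the first /t/ deletes. /tituvvoattefeek/ → tituvoatefeek.
Rule 3 (final e-epenthesis): the form ends in the consonant /k/, so [e] is inserted word-finally. /tituvoatefeek/ → tituvoatefeeke.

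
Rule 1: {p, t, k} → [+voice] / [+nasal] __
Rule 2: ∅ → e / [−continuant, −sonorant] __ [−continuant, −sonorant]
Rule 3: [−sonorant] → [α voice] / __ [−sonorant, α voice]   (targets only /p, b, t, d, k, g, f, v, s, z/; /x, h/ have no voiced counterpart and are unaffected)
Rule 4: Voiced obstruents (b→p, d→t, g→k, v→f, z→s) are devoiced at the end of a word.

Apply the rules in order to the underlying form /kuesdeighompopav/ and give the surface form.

kuezdeikhombopaf

Rule 1 (post-nasal voicing): /p/ is a voiceless stop immediately after the nasal /m/, so it voices to [b]. /kuesdeighompopav/ → kuesdeighombopav.
Rule 2 (stop-cluster e-epenthesis): no segment meets the environment; /kuesdeighombopav/ is unchanged.
Rule 3 (regressive voicing assimilation): /s/ precedes the voiced obstruent /d/, so it voices to [z] by assimilation. /g/ precedes the voiceless obstruent /h/, so it devoices to [k] by assimilation. /kuesdeighombopav/ → kuezdeikhombopav.
Rule 4 (final devoicing): /v/ is a voiced obstruent in word-final position, so it devoices to [f]. /kuezdeikhombopav/ → kuezdeikhombopaf.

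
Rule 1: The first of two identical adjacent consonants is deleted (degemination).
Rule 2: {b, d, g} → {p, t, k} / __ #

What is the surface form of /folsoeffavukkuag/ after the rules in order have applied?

Rule 1 (degemination): /ff/ is a geminate; the first /f/ deletes. /kk/ is a geminate; the first /k/ deletes. /folsoeffavukkuag/ → folsoefavukuag.
Rule 2 (final devoicing): /g/ is a voiced stop in word-final position, so it devoices to [k]. /folsoefavukuag/ → folsoefavukuak.

folsoefavukuak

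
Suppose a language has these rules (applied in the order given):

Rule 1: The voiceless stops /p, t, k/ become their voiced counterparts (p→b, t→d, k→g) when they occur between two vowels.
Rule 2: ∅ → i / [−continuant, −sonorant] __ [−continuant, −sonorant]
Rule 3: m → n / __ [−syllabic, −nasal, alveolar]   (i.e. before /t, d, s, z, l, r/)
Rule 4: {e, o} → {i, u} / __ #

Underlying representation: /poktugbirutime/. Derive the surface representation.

Rule 1 (intervocalic voicing): /t/ is a voiceless stop between vowels /u/ and /i/, so it voices to [d]. /poktugbirutime/ → poktugbirudime.
Rule 2 (stop-cluster i-epenthesis): /k/ and /t/ form a stop–stop cluster, so [i] is inserted between them. /g/ and /b/ form a stop–stop cluster, so [i] is inserted between them. /poktugbirudime/ → pokitugibirudime.
Rule 3 (nasal place assimilation): no segment meets the environment; /pokitugibirudime/ is unchanged.
Rule 4 (final vowel raising): /e/ is a mid vowel in word-final position, so it raises to [i]. /pokitugibirudime/ → pokitugibirudimi.

pokitugibirudimi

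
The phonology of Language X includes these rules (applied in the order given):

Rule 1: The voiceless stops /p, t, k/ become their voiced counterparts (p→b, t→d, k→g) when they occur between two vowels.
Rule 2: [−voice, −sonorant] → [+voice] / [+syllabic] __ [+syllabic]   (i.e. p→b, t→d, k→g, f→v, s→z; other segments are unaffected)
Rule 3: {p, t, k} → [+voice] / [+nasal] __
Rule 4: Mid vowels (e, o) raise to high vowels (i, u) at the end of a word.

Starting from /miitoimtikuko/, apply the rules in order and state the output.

miidoimdigugu

Rule 1 (intervocalic voicing): /t/ is a voiceless stop between vowels /i/ and /o/, so it voices to [d]. /k/ is a voiceless stop between vowels /i/ and /u/, so it voices to [g]. /k/ is a voiceless stop between vowels /u/ and /o/, so it voices to [g]. /miitoimtikuko/ → miidoimtigugo.
Rule 2 (intervocalic voicing): no segment meets the environment; /miidoimtigugo/ is unchanged.
Rule 3 (post-nasal voicing): /t/ is a voiceless stop immediately after the nasal /m/, so it voices to [d]. /miidoimtigugo/ → miidoimdigugo.
Rule 4 (final vowel raising): /o/ is a mid vowel in word-final position, so it raises to [u]. /miidoimdigugo/ → miidoimdigugu.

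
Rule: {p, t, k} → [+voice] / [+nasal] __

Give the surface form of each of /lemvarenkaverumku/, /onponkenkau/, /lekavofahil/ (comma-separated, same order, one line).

/lemvarenkaverumku/: /k/ is a voiceless stop immediately after the nasal /n/, so it voices to [g]. /k/ is a voiceless stop immediately after the nasal /m/, so it voices to [g]. → [lemvarengaverumgu].
/onponkenkau/: /p/ is a voiceless stop immediately after the nasal /n/, so it voices to [b]. /k/ is a voiceless stop immediately after the nasal /n/, so it voices to [g]. /k/ is a voiceless stop immediately after the nasal /n/, so it voices to [g]. → [onbongengau].
/lekavofahil/: the rule's environment is not met; surfaces unchanged as [lekavofahil].

lemvarengaverumgu, onbongengau, lekavofahil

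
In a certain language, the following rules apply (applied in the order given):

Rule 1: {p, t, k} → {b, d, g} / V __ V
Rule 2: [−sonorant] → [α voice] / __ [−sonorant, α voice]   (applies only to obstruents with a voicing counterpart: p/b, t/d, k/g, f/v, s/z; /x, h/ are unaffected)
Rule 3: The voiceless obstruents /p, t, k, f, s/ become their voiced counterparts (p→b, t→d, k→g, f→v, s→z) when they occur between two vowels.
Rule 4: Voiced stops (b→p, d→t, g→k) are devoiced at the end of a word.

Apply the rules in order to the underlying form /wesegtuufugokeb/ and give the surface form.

Rule 1 (intervocalic voicing): /k/ is a voiceless stop between vowels /o/ and /e/, so it voices to [g]. /wesegtuufugokeb/ → wesegtuufugogeb.
Rule 2 (regressive voicing assimilation): /g/ precedes the voiceless obstruent /t/, so it devoices to [k] by assimilation. /wesegtuufugogeb/ → wesektuufugogeb.
Rule 3 (intervocalic voicing): /s/ is a voiceless obstruent between vowels /e/ and /e/, so it voices to [z]. /f/ is a voiceless obstruent between vowels /u/ and /u/, so it voices to [v]. /wesektuufugogeb/ → wezektuuvugogeb.
Rule 4 (final devoicing): /b/ is a voiced stop in word-final position, so it devoices to [p]. /wezektuuvugogeb/ → wezektuuvugogep.

wezektuuvugogep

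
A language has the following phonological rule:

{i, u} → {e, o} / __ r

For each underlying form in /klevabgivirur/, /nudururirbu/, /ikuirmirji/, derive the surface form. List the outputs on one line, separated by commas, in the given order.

/klevabgivirur/: /i/ is a high vowel immediately before /r/, so it lowers to [e]. /u/ is a high vowel immediately before /r/, so it lowers to [o]. → [klevabgiveror].
/nudururirbu/: /u/ is a high vowel immediately before /r/, so it lowers to [o]. /u/ is a high vowel immediately before /r/, so it lowers to [o]. /i/ is a high vowel immediately before /r/, so it lowers to [e]. → [nudororerbu].
/ikuirmirji/: /i/ is a high vowel immediately before /r/, so it lowers to [e]. /i/ is a high vowel immediately before /r/, so it lowers to [e]. → [ikuermerji].

klevabgiveror, nudororerbu, ikuermerji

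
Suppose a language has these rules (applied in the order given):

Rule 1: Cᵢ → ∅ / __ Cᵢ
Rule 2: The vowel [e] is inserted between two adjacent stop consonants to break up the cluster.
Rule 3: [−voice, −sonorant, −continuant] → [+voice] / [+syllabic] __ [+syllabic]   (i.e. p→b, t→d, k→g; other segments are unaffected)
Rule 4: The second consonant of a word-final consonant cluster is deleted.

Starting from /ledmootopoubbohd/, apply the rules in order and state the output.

ledmoodobouboh

Rule 1 (degemination): /bb/ is a geminate; the first /b/ deletes. /ledmootopoubbohd/ → ledmootopoubohd.
Rule 2 (stop-cluster e-epenthesis): no segment meets the environment; /ledmootopoubohd/ is unchanged.
Rule 3 (intervocalic voicing): /t/ is a voiceless stop between vowels /o/ and /o/, so it voices to [d]. /p/ is a voiceless stop between vowels /o/ and /o/, so it voices to [b]. /ledmootopoubohd/ → ledmoodoboubohd.
Rule 4 (final cluster simplification): /d/ is the second consonant of a word-final cluster /hd/, so it deletes. /ledmoodoboubohd/ → ledmoodobouboh.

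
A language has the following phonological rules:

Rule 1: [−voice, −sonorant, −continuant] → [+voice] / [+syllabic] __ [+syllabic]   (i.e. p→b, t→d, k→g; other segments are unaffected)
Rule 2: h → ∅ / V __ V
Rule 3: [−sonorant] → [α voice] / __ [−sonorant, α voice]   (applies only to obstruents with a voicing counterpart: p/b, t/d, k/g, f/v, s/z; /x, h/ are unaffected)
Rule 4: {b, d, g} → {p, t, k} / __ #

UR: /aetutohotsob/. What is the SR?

aedudootsop

Rule 1 (intervocalic voicing): /t/ is a voiceless stop between vowels /e/ and /u/, so it voices to [d]. /t/ is a voiceless stop between vowels /u/ and /o/, so it voices to [d]. /aetutohotsob/ → aedudohotsob.
Rule 2 (intervocalic h-deletion): /h/ occurs between vowels /o/ and /o/, so it deletes. /aedudohotsob/ → aedudootsob.
Rule 3 (regressive voicing assimilation): no segment meets the environment; /aedudootsob/ is unchanged.
Rule 4 (final devoicing): /b/ is a voiced stop in word-final position, so it devoices to [p]. /aedudootsob/ → aedudootsop.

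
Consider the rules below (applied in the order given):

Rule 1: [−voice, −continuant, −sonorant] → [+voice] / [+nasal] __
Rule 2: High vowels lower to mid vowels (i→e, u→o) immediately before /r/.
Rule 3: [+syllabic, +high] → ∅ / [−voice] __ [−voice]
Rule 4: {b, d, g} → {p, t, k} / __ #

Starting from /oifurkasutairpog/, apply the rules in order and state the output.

oiforkastaerpok

Rule 1 (post-nasal voicing): no segment meets the environment; /oifurkasutairpog/ is unchanged.
Rule 2 (pre-rhotic lowering): /u/ is a high vowel immediately before /r/, so it lowers to [o]. /i/ is a high vowel immediately before /r/, so it lowers to [e]. /oifurkasutairpog/ → oiforkasutaerpog.
Rule 3 (high vowel syncope): /u/ is a high vowel flanked by voiceless consonants /s/ and /t/, so it deletes. /oiforkasutaerpog/ → oiforkastaerpog.
Rule 4 (final devoicing): /g/ is a voiced stop in word-final position, so it devoices to [k]. /oiforkastaerpog/ → oiforkastaerpok.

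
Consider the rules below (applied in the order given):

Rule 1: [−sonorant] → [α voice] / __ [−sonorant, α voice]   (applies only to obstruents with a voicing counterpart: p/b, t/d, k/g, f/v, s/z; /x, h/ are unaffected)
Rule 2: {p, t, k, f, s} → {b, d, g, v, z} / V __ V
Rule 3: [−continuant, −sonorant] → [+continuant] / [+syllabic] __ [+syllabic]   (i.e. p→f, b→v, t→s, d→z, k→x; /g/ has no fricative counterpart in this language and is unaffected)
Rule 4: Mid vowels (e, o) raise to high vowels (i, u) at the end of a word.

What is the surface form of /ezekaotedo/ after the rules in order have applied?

Rule 1 (regressive voicing assimilation): no segment meets the environment; /ezekaotedo/ is unchanged.
Rule 2 (intervocalic voicing): /k/ is a voiceless obstruent between vowels /e/ and /a/, so it voices to [g]. /t/ is a voiceless obstruent between vowels /o/ and /e/, so it voices to [d]. /ezekaotedo/ → ezegaodedo.
Rule 3 (intervocalic spirantization): /d/ is a stop between vowels /o/ and /e/, so it spirantizes to the fricative [z]. /d/ is a stop between vowels /e/ and /o/, so it spirantizes to the fricative [z]. /ezegaodedo/ → ezegaozezo.
Rule 4 (final vowel raising): /o/ is a mid vowel in word-final position, so it raises to [u]. /ezegaozezo/ → ezegaozezu.

ezegaozezu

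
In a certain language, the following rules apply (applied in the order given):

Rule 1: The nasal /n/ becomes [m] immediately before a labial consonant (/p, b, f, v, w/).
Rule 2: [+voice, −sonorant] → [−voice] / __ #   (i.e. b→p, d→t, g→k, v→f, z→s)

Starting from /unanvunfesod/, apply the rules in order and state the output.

Rule 1 (nasal place assimilation): /n/ precedes the labial consonant /v/, so it assimilates in place to [m]. /n/ precedes the labial consonant /f/, so it assimilates in place to [m]. /unanvunfesod/ → unamvumfesod.
Rule 2 (final devoicing): /d/ is a voiced obstruent in word-final position, so it devoices to [t]. /unamvumfesod/ → unamvumfesot.

unamvumfesot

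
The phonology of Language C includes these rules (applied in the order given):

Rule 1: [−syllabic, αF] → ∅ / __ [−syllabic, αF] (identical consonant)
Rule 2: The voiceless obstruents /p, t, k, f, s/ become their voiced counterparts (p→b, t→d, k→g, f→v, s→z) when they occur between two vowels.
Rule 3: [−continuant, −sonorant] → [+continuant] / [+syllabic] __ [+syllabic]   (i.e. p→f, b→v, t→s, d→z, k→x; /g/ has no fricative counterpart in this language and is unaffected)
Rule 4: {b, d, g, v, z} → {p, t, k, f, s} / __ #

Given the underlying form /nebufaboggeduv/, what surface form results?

nevuvavogezuf

Rule 1 (degemination): /gg/ is a geminate; the first /g/ deletes. /nebufaboggeduv/ → nebufabogeduv.
Rule 2 (intervocalic voicing): /f/ is a voiceless obstruent between vowels /u/ and /a/, so it voices to [v]. /nebufabogeduv/ → nebuvabogeduv.
Rule 3 (intervocalic spirantization): /b/ is a stop between vowels /e/ and /u/, so it spirantizes to the fricative [v]. /b/ is a stop between vowels /a/ and /o/, so it spirantizes to the fricative [v]. /d/ is a stop between vowels /e/ and /u/, so it spirantizes to the fricative [z]. /nebuvabogeduv/ → nevuvavogezuv.
Rule 4 (final devoicing): /v/ is a voiced obstruent in word-final position, so it devoices to [f]. /nevuvavogezuv/ → nevuvavogezuf.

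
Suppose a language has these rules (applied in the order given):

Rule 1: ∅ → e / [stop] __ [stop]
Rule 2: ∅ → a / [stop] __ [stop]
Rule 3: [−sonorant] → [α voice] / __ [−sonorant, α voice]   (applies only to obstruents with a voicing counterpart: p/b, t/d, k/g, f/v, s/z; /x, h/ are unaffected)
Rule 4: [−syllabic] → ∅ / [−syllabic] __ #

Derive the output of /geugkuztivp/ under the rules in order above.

Rule 1 (stop-cluster e-epenthesis): /g/ and /k/ form a stop–stop cluster, so [e] is inserted between them. /geugkuztivp/ → geugekuztivp.
Rule 2 (stop-cluster a-epenthesis): no segment meets the environment; /geugekuztivp/ is unchanged.
Rule 3 (regressive voicing assimilation): /z/ precedes the voiceless obstruent /t/, so it devoices to [s] by assimilation. /v/ precedes the voiceless obstruent /p/, so it devoices to [f] by assimilation. /geugekuztivp/ → geugekustifp.
Rule 4 (final cluster simplification): /p/ is the second consonant of a word-final cluster /fp/, so it deletes. /geugekustifp/ → geugekustif.

geugekustif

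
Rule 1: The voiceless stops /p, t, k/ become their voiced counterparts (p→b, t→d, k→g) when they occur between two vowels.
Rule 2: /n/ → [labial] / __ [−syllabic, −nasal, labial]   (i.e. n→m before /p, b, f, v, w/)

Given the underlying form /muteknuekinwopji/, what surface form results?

Rule 1 (intervocalic voicing): /t/ is a voiceless stop between vowels /u/ and /e/, so it voices to [d]. /k/ is a voiceless stop between vowels /e/ and /i/, so it voices to [g]. /muteknuekinwopji/ → mudeknueginwopji.
Rule 2 (nasal place assimilation): /n/ precedes the labial consonant /w/, so it assimilates in place to [m]. /mudeknueginwopji/ → mudeknuegimwopji.

mudeknuegimwopji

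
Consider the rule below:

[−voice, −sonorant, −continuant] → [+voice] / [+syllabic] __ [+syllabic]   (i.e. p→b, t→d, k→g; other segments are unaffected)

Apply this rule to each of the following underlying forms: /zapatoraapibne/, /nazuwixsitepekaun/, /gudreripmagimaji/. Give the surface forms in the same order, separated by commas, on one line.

/zapatoraapibne/: /p/ is a voiceless stop between vowels /a/ and /a/, so it voices to [b]. /t/ is a voiceless stop between vowels /a/ and /o/, so it voices to [d]. /p/ is a voiceless stop between vowels /a/ and /i/, so it voices to [b]. → [zabadoraabibne].
/nazuwixsitepekaun/: /t/ is a voiceless stop between vowels /i/ and /e/, so it voices to [d]. /p/ is a voiceless stop between vowels /e/ and /e/, so it voices to [b]. /k/ is a voiceless stop between vowels /e/ and /a/, so it voices to [g]. → [nazuwixsidebegaun].
/gudreripmagimaji/: the rule's environment is not met; surfaces unchanged as [gudreripmagimaji].

zabadoraabibne, nazuwixsidebegaun, gudreripmagimaji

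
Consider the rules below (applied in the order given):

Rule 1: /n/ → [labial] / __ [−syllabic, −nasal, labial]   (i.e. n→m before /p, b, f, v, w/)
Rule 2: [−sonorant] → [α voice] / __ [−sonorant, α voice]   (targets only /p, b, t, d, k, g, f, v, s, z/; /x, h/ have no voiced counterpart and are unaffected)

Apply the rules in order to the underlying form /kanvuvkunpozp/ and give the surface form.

kamvufkumposp

Rule 1 (nasal place assimilation): /n/ precedes the labial consonant /v/, so it assimilates in place to [m]. /n/ precedes the labial consonant /p/, so it assimilates in place to [m]. /kanvuvkunpozp/ → kamvuvkumpozp.
Rule 2 (regressive voicing assimilation): /v/ precedes the voiceless obstruent /k/, so it devoices to [f] by assimilation. /z/ precedes the voiceless obstruent /p/, so it devoices to [s] by assimilation. /kamvuvkumpozp/ → kamvufkumposp.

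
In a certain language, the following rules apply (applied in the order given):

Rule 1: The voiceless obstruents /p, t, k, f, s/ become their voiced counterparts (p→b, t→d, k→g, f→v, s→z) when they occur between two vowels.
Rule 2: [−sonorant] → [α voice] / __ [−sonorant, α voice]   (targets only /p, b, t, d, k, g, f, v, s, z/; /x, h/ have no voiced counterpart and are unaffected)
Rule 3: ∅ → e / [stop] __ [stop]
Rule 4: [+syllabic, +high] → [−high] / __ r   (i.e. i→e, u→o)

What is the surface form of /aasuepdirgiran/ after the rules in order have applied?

aazuebedergeran

Rule 1 (intervocalic voicing): /s/ is a voiceless obstruent between vowels /a/ and /u/, so it voices to [z]. /aasuepdirgiran/ → aazuepdirgiran.
Rule 2 (regressive voicing assimilation): /p/ precedes the voiced obstruent /d/, so it voices to [b] by assimilation. /aazuepdirgiran/ → aazuebdirgiran.
Rule 3 (stop-cluster e-epenthesis): /b/ and /d/ form a stop–stop cluster, so [e] is inserted between them. /aazuebdirgiran/ → aazuebedirgiran.
Rule 4 (pre-rhotic lowering): /i/ is a high vowel immediately before /r/, so it lowers to [e]. /i/ is a high vowel immediately before /r/, so it lowers to [e]. /aazuebedirgiran/ → aazuebedergeran.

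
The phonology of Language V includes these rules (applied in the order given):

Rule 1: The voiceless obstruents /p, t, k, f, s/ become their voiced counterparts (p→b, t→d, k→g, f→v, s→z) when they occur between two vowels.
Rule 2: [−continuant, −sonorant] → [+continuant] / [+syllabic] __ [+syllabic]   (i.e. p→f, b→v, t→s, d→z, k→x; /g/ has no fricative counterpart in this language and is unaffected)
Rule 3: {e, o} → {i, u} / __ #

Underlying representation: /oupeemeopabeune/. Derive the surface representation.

ouveemeovaveuni

Rule 1 (intervocalic voicing): /p/ is a voiceless obstruent between vowels /u/ and /e/, so it voices to [b]. /p/ is a voiceless obstruent between vowels /o/ and /a/, so it voices to [b]. /oupeemeopabeune/ → oubeemeobabeune.
Rule 2 (intervocalic spirantization): /b/ is a stop between vowels /u/ and /e/, so it spirantizes to the fricative [v]. /b/ is a stop between vowels /o/ and /a/, so it spirantizes to the fricative [v]. /b/ is a stop between vowels /a/ and /e/, so it spirantizes to the fricative [v]. /oubeemeobabeune/ → ouveemeovaveune.
Rule 3 (final vowel raising): /e/ is a mid vowel in word-final position, so it raises to [i]. /ouveemeovaveune/ → ouveemeovaveuni.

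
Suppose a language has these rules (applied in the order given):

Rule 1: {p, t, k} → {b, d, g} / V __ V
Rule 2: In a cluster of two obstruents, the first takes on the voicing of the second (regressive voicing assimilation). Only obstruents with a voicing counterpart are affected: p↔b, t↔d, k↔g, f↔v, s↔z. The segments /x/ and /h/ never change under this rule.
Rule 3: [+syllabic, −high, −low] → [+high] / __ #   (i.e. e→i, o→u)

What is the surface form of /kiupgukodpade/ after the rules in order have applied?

Rule 1 (intervocalic voicing): /k/ is a voiceless stop between vowels /u/ and /o/, so it voices to [g]. /kiupgukodpade/ → kiupgugodpade.
Rule 2 (regressive voicing assimilation): /p/ precedes the voiced obstruent /g/, so it voices to [b] by assimilation. /d/ precedes the voiceless obstruent /p/, so it devoices to [t] by assimilation. /kiupgugodpade/ → kiubgugotpade.
Rule 3 (final vowel raising): /e/ is a mid vowel in word-final position, so it raises to [i]. /kiubgugotpade/ → kiubgugotpadi.

kiubgugotpadi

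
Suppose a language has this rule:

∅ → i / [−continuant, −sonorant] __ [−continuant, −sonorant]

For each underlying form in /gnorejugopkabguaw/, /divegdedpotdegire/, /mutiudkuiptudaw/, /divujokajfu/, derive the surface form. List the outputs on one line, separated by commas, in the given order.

gnorejugopikabiguaw, divegidedipotidegire, mutiudikuipitudaw, divujokajfu

/gnorejugopkabguaw/: /p/ and /k/ form a stop–stop cluster, so [i] is inserted between them. /b/ and /g/ form a stop–stop cluster, so [i] is inserted between them. → [gnorejugopikabiguaw].
/divegdedpotdegire/: /g/ and /d/ form a stop–stop cluster, so [i] is inserted between them. /d/ and /p/ form a stop–stop cluster, so [i] is inserted between them. /t/ and /d/ form a stop–stop cluster, so [i] is inserted between them. → [divegidedipotidegire].
/mutiudkuiptudaw/: /d/ and /k/ form a stop–stop cluster, so [i] is inserted between them. /p/ and /t/ form a stop–stop cluster, so [i] is inserted between them. → [mutiudikuipitudaw].
/divujokajfu/: the rule's environment is not met; surfaces unchanged as [divujokajfu].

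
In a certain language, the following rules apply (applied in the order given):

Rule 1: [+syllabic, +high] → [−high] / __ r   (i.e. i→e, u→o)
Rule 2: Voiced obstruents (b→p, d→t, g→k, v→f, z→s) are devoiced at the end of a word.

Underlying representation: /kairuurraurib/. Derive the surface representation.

kaeruorraorip

Rule 1 (pre-rhotic lowering): /i/ is a high vowel immediately before /r/, so it lowers to [e]. /u/ is a high vowel immediately before /r/, so it lowers to [o]. /u/ is a high vowel immediately before /r/, so it lowers to [o]. /kairuurraurib/ → kaeruorraorib.
Rule 2 (final devoicing): /b/ is a voiced obstruent in word-final position, so it devoices to [p]. /kaeruorraorib/ → kaeruorraorip.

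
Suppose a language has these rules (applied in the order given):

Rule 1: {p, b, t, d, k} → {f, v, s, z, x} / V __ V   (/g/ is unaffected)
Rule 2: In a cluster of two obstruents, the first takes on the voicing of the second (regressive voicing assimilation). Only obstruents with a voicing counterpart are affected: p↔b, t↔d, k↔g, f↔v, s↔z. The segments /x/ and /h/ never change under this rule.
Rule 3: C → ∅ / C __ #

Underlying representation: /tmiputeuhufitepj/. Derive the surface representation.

tmifuseuhufisep

Rule 1 (intervocalic spirantization): /p/ is a stop between vowels /i/ and /u/, so it spirantizes to the fricative [f]. /t/ is a stop between vowels /u/ and /e/, so it spirantizes to the fricative [s]. /t/ is a stop between vowels /i/ and /e/, so it spirantizes to the fricative [s]. /tmiputeuhufitepj/ → tmifuseuhufisepj.
Rule 2 (regressive voicing assimilation): no segment meets the environment; /tmifuseuhufisepj/ is unchanged.
Rule 3 (final cluster simplification): /j/ is the second consonant of a word-final cluster /pj/, so it deletes. /tmifuseuhufisepj/ → tmifuseuhufisep.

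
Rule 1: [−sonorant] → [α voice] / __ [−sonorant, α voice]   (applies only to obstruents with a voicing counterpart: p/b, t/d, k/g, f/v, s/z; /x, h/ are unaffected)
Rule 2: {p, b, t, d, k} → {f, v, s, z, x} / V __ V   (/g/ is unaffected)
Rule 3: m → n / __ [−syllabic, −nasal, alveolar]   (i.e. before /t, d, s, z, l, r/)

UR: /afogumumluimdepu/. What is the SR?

afogumunluindefu

Rule 1 (regressive voicing assimilation): no segment meets the environment; /afogumumluimdepu/ is unchanged.
Rule 2 (intervocalic spirantization): /p/ is a stop between vowels /e/ and /u/, so it spirantizes to the fricative [f]. /afogumumluimdepu/ → afogumumluimdefu.
Rule 3 (nasal place assimilation): /m/ precedes the alveolar consonant /l/, so it assimilates in place to [n]. /m/ precedes the alveolar consonant /d/, so it assimilates in place to [n]. /afogumumluimdefu/ → afogumunluindefu.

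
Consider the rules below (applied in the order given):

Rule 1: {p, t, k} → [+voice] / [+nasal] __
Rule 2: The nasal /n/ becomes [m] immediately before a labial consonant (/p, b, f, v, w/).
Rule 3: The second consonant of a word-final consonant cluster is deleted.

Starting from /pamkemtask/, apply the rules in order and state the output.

Rule 1 (post-nasal voicing): /k/ is a voiceless stop immediately after the nasal /m/, so it voices to [g]. /t/ is a voiceless stop immediately after the nasal /m/, so it voices to [d]. /pamkemtask/ → pamgemdask.
Rule 2 (nasal place assimilation): no segment meets the environment; /pamgemdask/ is unchanged.
Rule 3 (final cluster simplification): /k/ is the second consonant of a word-final cluster /sk/, so it deletes. /pamgemdask/ → pamgemdas.

pamgemdas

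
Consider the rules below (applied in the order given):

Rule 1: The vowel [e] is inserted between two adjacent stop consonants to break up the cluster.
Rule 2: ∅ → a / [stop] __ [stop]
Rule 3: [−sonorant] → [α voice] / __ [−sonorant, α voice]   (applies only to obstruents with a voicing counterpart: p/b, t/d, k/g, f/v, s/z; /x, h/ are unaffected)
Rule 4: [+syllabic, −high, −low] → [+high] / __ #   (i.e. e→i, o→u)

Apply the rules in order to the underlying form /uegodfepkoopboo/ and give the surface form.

uegotfepekoopebou

Rule 1 (stop-cluster e-epenthesis): /p/ and /k/ form a stop–stop cluster, so [e] is inserted between them. /p/ and /b/ form a stop–stop cluster, so [e] is inserted between them. /uegodfepkoopboo/ → uegodfepekoopeboo.
Rule 2 (stop-cluster a-epenthesis): no segment meets the environment; /uegodfepekoopeboo/ is unchanged.
Rule 3 (regressive voicing assimilation): /d/ precedes the voiceless obstruent /f/, so it devoices to [t] by assimilation. /uegodfepekoopeboo/ → uegotfepekoopeboo.
Rule 4 (final vowel raising): /o/ is a mid vowel in word-final position, so it raises to [u]. /uegotfepekoopeboo/ → uegotfepekoopebou.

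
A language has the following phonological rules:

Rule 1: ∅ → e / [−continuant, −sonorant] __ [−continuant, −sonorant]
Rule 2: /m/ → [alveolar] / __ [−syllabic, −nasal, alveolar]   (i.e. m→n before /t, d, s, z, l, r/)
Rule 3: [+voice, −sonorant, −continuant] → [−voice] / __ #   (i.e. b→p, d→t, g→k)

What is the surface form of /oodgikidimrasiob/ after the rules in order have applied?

oodegikidinrasiop

Rule 1 (stop-cluster e-epenthesis): /d/ and /g/ form a stop–stop cluster, so [e] is inserted between them. /oodgikidimrasiob/ → oodegikidimrasiob.
Rule 2 (nasal place assimilation): /m/ precedes the alveolar consonant /r/, so it assimilates in place to [n]. /oodegikidimrasiob/ → oodegikidinrasiob.
Rule 3 (final devoicing): /b/ is a voiced stop in word-final position, so it devoices to [p]. /oodegikidinrasiob/ → oodegikidinrasiop.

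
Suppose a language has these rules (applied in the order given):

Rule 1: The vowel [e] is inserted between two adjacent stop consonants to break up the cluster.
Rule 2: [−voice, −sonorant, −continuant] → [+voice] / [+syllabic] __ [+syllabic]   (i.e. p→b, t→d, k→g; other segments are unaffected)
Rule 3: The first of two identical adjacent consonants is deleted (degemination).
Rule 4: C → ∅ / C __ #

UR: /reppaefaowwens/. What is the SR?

Rule 1 (stop-cluster e-epenthesis): /p/ and /p/ form a stop–stop cluster, so [e] is inserted between them. /reppaefaowwens/ → repepaefaowwens.
Rule 2 (intervocalic voicing): /p/ is a voiceless stop between vowels /e/ and /e/, so it voices to [b]. /p/ is a voiceless stop between vowels /e/ and /a/, so it voices to [b]. /repepaefaowwens/ → rebebaefaowwens.
Rule 3 (degemination): /ww/ is a geminate; the first /w/ deletes. /rebebaefaowwens/ → rebebaefaowens.
Rule 4 (final cluster simplification): /s/ is the second consonant of a word-final cluster /ns/, so it deletes. /rebebaefaowens/ → rebebaefaowen.

rebebaefaowen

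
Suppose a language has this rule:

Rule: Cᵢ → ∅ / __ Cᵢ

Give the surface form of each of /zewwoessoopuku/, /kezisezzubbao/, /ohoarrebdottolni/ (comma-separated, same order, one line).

/zewwoessoopuku/: /ww/ is a geminate; the first /w/ deletes. /ss/ is a geminate; the first /s/ deletes. → [zewoesoopuku].
/kezisezzubbao/: /zz/ is a geminate; the first /z/ deletes. /bb/ is a geminate; the first /b/ deletes. → [kezisezubao].
/ohoarrebdottolni/: /rr/ is a geminate; the first /r/ deletes. /tt/ is a geminate; the first /t/ deletes. → [ohoarebdotolni].

zewoesoopuku, kezisezubao, ohoarebdotolni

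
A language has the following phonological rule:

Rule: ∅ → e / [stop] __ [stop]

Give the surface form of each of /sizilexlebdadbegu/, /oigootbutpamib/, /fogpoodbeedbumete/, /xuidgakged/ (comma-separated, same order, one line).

/sizilexlebdadbegu/: /b/ and /d/ form a stop–stop cluster, so [e] is inserted between them. /d/ and /b/ form a stop–stop cluster, so [e] is inserted between them. → [sizilexlebedadebegu].
/oigootbutpamib/: /t/ and /b/ form a stop–stop cluster, so [e] is inserted between them. /t/ and /p/ form a stop–stop cluster, so [e] is inserted between them. → [oigootebutepamib].
/fogpoodbeedbumete/: /g/ and /p/ form a stop–stop cluster, so [e] is inserted between them. /d/ and /b/ form a stop–stop cluster, so [e] is inserted between them. /d/ and /b/ form a stop–stop cluster, so [e] is inserted between them. → [fogepoodebeedebumete].
/xuidgakged/: /d/ and /g/ form a stop–stop cluster, so [e] is inserted between them. /k/ and /g/ form a stop–stop cluster, so [e] is inserted between them. → [xuidegakeged].

sizilexlebedadebegu, oigootebutepamib, fogepoodebeedebumete, xuidegakeged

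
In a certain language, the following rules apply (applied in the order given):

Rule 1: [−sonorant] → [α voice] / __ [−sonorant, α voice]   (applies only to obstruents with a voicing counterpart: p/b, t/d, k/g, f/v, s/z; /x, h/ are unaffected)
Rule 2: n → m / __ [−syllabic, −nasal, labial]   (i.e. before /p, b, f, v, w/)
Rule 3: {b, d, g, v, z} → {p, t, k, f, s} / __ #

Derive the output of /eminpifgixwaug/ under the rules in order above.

emimpivgixwauk

Rule 1 (regressive voicing assimilation): /f/ precedes the voiced obstruent /g/, so it voices to [v] by assimilation. /eminpifgixwaug/ → eminpivgixwaug.
Rule 2 (nasal place assimilation): /n/ precedes the labial consonant /p/, so it assimilates in place to [m]. /eminpivgixwaug/ → emimpivgixwaug.
Rule 3 (final devoicing): /g/ is a voiced obstruent in word-final position, so it devoices to [k]. /emimpivgixwaug/ → emimpivgixwauk.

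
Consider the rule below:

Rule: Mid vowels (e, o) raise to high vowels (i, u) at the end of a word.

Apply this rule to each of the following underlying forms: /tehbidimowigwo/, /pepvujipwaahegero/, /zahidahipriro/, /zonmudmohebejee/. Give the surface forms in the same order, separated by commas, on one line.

tehbidimowigwu, pepvujipwaahegeru, zahidahipriru, zonmudmohebejei

/tehbidimowigwo/: /o/ is a mid vowel in word-final position, so it raises to [u]. → [tehbidimowigwu].
/pepvujipwaahegero/: /o/ is a mid vowel in word-final position, so it raises to [u]. → [pepvujipwaahegeru].
/zahidahipriro/: /o/ is a mid vowel in word-final position, so it raises to [u]. → [zahidahipriru].
/zonmudmohebejee/: /e/ is a mid vowel in word-final position, so it raises to [i]. → [zonmudmohebejei].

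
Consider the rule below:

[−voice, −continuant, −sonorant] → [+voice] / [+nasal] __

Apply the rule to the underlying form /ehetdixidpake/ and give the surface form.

No segment of /ehetdixidpake/ meets the structural description of the rule, so the form surfaces unchanged.

ehetdixidpake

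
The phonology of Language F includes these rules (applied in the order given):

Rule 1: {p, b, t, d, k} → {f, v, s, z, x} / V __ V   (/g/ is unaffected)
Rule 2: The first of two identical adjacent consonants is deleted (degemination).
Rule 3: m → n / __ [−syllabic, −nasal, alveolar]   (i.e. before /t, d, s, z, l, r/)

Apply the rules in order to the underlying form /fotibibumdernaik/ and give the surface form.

fosivivundernaik

Rule 1 (intervocalic spirantization): /t/ is a stop between vowels /o/ and /i/, so it spirantizes to the fricative [s]. /b/ is a stop between vowels /i/ and /i/, so it spirantizes to the fricative [v]. /b/ is a stop between vowels /i/ and /u/, so it spirantizes to the fricative [v]. /fotibibumdernaik/ → fosivivumdernaik.
Rule 2 (degemination): no segment meets the environment; /fosivivumdernaik/ is unchanged.
Rule 3 (nasal place assimilation): /m/ precedes the alveolar consonant /d/, so it assimilates in place to [n]. /fosivivumdernaik/ → fosivivundernaik.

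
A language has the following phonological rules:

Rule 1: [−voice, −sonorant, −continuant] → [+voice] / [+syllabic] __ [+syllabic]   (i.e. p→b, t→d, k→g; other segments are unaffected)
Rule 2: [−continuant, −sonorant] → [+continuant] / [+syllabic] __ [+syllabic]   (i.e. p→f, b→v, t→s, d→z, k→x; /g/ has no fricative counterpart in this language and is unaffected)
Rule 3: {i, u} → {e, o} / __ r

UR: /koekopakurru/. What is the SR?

koegovagorru

Rule 1 (intervocalic voicing): /k/ is a voiceless stop between vowels /e/ and /o/, so it voices to [g]. /p/ is a voiceless stop between vowels /o/ and /a/, so it voices to [b]. /k/ is a voiceless stop between vowels /a/ and /u/, so it voices to [g]. /koekopakurru/ → koegobagurru.
Rule 2 (intervocalic spirantization): /b/ is a stop between vowels /o/ and /a/, so it spirantizes to the fricative [v]. /koegobagurru/ → koegovagurru.
Rule 3 (pre-rhotic lowering): /u/ is a high vowel immediately before /r/, so it lowers to [o]. /koegovagurru/ → koegovagorru.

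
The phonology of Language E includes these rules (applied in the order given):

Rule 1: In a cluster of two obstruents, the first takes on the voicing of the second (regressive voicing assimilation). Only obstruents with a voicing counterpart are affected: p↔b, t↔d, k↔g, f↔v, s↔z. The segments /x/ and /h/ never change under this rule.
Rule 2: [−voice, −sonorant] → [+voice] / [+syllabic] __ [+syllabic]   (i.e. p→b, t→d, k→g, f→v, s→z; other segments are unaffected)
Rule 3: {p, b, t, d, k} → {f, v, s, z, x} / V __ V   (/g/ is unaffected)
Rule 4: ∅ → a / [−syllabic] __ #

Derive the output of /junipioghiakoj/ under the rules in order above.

Rule 1 (regressive voicing assimilation): /g/ precedes the voiceless obstruent /h/, so it devoices to [k] by assimilation. /junipioghiakoj/ → junipiokhiakoj.
Rule 2 (intervocalic voicing): /p/ is a voiceless obstruent between vowels /i/ and /i/, so it voices to [b]. /k/ is a voiceless obstruent between vowels /a/ and /o/, so it voices to [g]. /junipiokhiakoj/ → junibiokhiagoj.
Rule 3 (intervocalic spirantization): /b/ is a stop between vowels /i/ and /i/, so it spirantizes to the fricative [v]. /junibiokhiagoj/ → juniviokhiagoj.
Rule 4 (final a-epenthesis): the form ends in the consonant /j/, so [a] is inserted word-finally. /juniviokhiagoj/ → juniviokhiagoja.

juniviokhiagoja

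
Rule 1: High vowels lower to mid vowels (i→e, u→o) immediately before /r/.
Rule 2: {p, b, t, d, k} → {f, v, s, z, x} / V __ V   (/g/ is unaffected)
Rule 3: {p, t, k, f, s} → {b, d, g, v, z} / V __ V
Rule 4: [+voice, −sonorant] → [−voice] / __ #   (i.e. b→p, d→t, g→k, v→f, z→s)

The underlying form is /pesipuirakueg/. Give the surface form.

Rule 1 (pre-rhotic lowering): /i/ is a high vowel immediately before /r/, so it lowers to [e]. /pesipuirakueg/ → pesipuerakueg.
Rule 2 (intervocalic spirantization): /p/ is a stop between vowels /i/ and /u/, so it spirantizes to the fricative [f]. /k/ is a stop between vowels /a/ and /u/, so it spirantizes to the fricative [x]. /pesipuerakueg/ → pesifueraxueg.
Rule 3 (intervocalic voicing): /s/ is a voiceless obstruent between vowels /e/ and /i/, so it voices to [z]. /f/ is a voiceless obstruent between vowels /i/ and /u/, so it voices to [v]. /pesifueraxueg/ → pezivueraxueg.
Rule 4 (final devoicing): /g/ is a voiced obstruent in word-final position, so it devoices to [k]. /pezivueraxueg/ → pezivueraxuek.

pezivueraxuek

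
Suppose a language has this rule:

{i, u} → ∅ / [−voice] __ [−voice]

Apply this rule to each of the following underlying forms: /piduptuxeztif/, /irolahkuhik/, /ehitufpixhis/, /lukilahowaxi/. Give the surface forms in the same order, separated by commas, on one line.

piduptxeztf, irolahkhk, ehtfpxhs, lukilahowaxi

/piduptuxeztif/: /u/ is a high vowel flanked by voiceless consonants /t/ and /x/, so it deletes. /i/ is a high vowel flanked by voiceless consonants /t/ and /f/, so it deletes. → [piduptxeztf].
/irolahkuhik/: /u/ is a high vowel flanked by voiceless consonants /k/ and /h/, so it deletes. /i/ is a high vowel flanked by voiceless consonants /h/ and /k/, so it deletes. → [irolahkhk].
/ehitufpixhis/: /i/ is a high vowel flanked by voiceless consonants /h/ and /t/, so it deletes. /u/ is a high vowel flanked by voiceless consonants /t/ and /f/, so it deletes. /i/ is a high vowel flanked by voiceless consonants /p/ and /x/, so it deletes. /i/ is a high vowel flanked by voiceless consonants /h/ and /s/, so it deletes. → [ehtfpxhs].
/lukilahowaxi/: the rule's environment is not met; surfaces unchanged as [lukilahowaxi].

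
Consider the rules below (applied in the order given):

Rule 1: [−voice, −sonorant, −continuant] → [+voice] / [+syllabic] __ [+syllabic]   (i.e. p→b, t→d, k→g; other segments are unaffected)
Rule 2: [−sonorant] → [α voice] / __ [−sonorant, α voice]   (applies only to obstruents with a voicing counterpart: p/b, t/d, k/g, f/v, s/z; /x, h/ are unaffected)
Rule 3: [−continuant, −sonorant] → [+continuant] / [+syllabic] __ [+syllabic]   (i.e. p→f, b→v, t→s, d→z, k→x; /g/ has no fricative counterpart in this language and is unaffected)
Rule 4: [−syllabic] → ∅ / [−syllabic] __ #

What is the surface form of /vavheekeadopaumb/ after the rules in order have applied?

Rule 1 (intervocalic voicing): /k/ is a voiceless stop between vowels /e/ and /e/, so it voices to [g]. /p/ is a voiceless stop between vowels /o/ and /a/, so it voices to [b]. /vavheekeadopaumb/ → vavheegeadobaumb.
Rule 2 (regressive voicing assimilation): /v/ precedes the voiceless obstruent /h/, so it devoices to [f] by assimilation. /vavheegeadobaumb/ → vafheegeadobaumb.
Rule 3 (intervocalic spirantization): /d/ is a stop between vowels /a/ and /o/, so it spirantizes to the fricative [z]. /b/ is a stop between vowels /o/ and /a/, so it spirantizes to the fricative [v]. /vafheegeadobaumb/ → vafheegeazovaumb.
Rule 4 (final cluster simplification): /b/ is the second consonant of a word-final cluster /mb/, so it deletes. /vafheegeazovaumb/ → vafheegeazovaum.

vafheegeazovaum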